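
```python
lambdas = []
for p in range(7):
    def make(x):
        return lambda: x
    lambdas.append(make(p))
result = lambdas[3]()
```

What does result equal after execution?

Step 1: make(p) creates a new scope capturing x = p at call time.
Step 2: lambdas[3] = make(3), so its lambda captures x = 3.
Step 3: result = 3 (closure factory fixes late binding)

The answer is 3.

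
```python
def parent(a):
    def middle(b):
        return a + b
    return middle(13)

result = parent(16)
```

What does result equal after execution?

Step 1: parent(16) passes a = 16.
Step 2: middle(13) has b = 13, reads a = 16 from enclosing.
Step 3: result = 16 + 13 = 29

The answer is 29.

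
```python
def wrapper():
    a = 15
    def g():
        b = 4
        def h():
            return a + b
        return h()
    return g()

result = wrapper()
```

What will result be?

Step 1: wrapper() defines a = 15. g() defines b = 4.
Step 2: h() accesses both from enclosing scopes: a = 15, b = 4.
Step 3: result = 15 + 4 = 19

The answer is 19.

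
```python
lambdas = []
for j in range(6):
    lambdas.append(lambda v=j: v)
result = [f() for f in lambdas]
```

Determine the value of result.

Step 1: Default arg v=j captures j at each iteration.
Step 2: Each lambda has its own default: 0, 1, ..., 5.
Step 3: result = [0, 1, 2, 3, 4, 5]

The answer is [0, 1, 2, 3, 4, 5].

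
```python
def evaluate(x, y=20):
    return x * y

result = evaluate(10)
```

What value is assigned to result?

Step 1: evaluate(10) uses default y = 20.
Step 2: Returns 10 * 20 = 200.
Step 3: result = 200

The answer is 200.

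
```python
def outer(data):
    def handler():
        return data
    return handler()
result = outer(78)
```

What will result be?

Step 1: outer(78) binds parameter data = 78.
Step 2: handler() looks up data in enclosing scope and finds the parameter data = 78.
Step 3: result = 78

The answer is 78.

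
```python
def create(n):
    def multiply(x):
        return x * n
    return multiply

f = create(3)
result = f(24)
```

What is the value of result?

Step 1: create(3) returns multiply closure with n = 3.
Step 2: f(24) computes 24 * 3 = 72.
Step 3: result = 72

The answer is 72.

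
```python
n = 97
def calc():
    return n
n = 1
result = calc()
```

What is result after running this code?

Step 1: n is first set to 97, then reassigned to 1.
Step 2: calc() is called after the reassignment, so it looks up the current global n = 1.
Step 3: result = 1

The answer is 1.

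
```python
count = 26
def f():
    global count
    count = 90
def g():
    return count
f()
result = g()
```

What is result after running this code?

Step 1: count = 26.
Step 2: f() sets global count = 90.
Step 3: g() reads global count = 90. result = 90

The answer is 90.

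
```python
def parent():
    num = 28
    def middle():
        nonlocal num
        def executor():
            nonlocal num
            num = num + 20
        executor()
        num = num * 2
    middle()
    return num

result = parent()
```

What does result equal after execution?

Step 1: num = 28.
Step 2: executor() adds 20: num = 28 + 20 = 48.
Step 3: middle() doubles: num = 48 * 2 = 96.
Step 4: result = 96

The answer is 96.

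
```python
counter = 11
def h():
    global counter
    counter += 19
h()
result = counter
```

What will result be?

Step 1: counter = 11 globally.
Step 2: h() modifies global counter: counter += 19 = 30.
Step 3: result = 30

The answer is 30.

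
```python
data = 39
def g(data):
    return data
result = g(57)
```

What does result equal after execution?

Step 1: Global data = 39.
Step 2: g(57) takes parameter data = 57, which shadows the global.
Step 3: result = 57

The answer is 57.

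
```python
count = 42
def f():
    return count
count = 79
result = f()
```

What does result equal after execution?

Step 1: count is first set to 42, then reassigned to 79.
Step 2: f() is called after the reassignment, so it looks up the current global count = 79.
Step 3: result = 79

The answer is 79.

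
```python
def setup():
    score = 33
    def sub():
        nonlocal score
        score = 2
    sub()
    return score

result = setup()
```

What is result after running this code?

Step 1: setup() sets score = 33.
Step 2: sub() uses nonlocal to reassign score = 2.
Step 3: result = 2

The answer is 2.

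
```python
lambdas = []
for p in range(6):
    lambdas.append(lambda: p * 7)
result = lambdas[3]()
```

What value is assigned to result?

Step 1: All lambdas reference the same variable p (late binding).
Step 2: After the loop, p = 5. Every lambda returns p * 7.
Step 3: lambdas[3]() = 5 * 7 = 35

The answer is 35.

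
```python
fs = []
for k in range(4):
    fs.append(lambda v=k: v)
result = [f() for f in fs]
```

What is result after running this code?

Step 1: Default arg v=k captures k at each iteration.
Step 2: Each lambda has its own default: 0, 1, ..., 3.
Step 3: result = [0, 1, 2, 3]

The answer is [0, 1, 2, 3].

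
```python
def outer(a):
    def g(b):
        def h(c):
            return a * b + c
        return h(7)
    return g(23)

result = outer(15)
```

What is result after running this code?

Step 1: a = 15, b = 23, c = 7.
Step 2: h() computes a * b + c = 15 * 23 + 7 = 352.
Step 3: result = 352

The answer is 352.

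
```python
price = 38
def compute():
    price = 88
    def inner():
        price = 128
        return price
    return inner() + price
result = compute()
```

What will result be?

Step 1: compute() has local price = 88. inner() has local price = 128.
Step 2: inner() returns its local price = 128.
Step 3: compute() returns 128 + its own price (88) = 216

The answer is 216.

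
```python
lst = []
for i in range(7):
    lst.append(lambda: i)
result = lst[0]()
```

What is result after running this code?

Step 1: The loop creates 7 lambdas, all referencing the same variable i.
Step 2: After the loop, i = 6 (final value).
Step 3: lst[0]() looks up i at call time and finds 6. This is the late binding gotcha. result = 6

The answer is 6.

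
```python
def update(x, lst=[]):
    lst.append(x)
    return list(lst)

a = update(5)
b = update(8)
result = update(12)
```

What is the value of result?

Step 1: Default list is shared. list() creates copies for return values.
Step 2: Internal list grows: [5] -> [5, 8] -> [5, 8, 12].
Step 3: result = [5, 8, 12]

The answer is [5, 8, 12].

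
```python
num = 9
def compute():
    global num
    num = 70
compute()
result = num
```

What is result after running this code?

Step 1: num = 9 globally.
Step 2: compute() declares global num and sets it to 70.
Step 3: After compute(), global num = 70. result = 70

The answer is 70.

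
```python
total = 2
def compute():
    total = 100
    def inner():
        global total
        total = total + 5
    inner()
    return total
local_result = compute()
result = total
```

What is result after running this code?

Step 1: Global total = 2. compute() creates local total = 100.
Step 2: inner() declares global total and adds 5: global total = 2 + 5 = 7.
Step 3: compute() returns its local total = 100 (unaffected by inner).
Step 4: result = global total = 7

The answer is 7.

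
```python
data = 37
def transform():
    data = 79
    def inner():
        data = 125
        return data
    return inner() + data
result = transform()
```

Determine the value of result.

Step 1: transform() has local data = 79. inner() has local data = 125.
Step 2: inner() returns its local data = 125.
Step 3: transform() returns 125 + its own data (79) = 204

The answer is 204.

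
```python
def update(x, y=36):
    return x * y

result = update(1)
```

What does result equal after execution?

Step 1: update(1) uses default y = 36.
Step 2: Returns 1 * 36 = 36.
Step 3: result = 36

The answer is 36.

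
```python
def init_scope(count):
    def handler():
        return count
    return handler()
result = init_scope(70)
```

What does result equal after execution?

Step 1: init_scope(70) binds parameter count = 70.
Step 2: handler() looks up count in enclosing scope and finds the parameter count = 70.
Step 3: result = 70

The answer is 70.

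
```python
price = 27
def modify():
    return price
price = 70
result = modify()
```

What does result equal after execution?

Step 1: price is first set to 27, then reassigned to 70.
Step 2: modify() is called after the reassignment, so it looks up the current global price = 70.
Step 3: result = 70

The answer is 70.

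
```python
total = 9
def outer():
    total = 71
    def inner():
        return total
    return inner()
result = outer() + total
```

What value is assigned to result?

Step 1: Global total = 9. outer() shadows with total = 71.
Step 2: inner() returns enclosing total = 71. outer() = 71.
Step 3: result = 71 + global total (9) = 80

The answer is 80.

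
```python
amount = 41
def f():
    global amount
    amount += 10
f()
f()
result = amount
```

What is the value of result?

Step 1: amount = 41.
Step 2: First f(): amount = 41 + 10 = 51.
Step 3: Second f(): amount = 51 + 10 = 61. result = 61

The answer is 61.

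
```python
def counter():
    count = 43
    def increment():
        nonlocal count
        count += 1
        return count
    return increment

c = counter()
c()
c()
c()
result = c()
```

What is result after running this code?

Step 1: counter() creates closure with count = 43.
Step 2: Each c() call increments count via nonlocal. After 4 calls: 43 + 4 = 47.
Step 3: result = 47

The answer is 47.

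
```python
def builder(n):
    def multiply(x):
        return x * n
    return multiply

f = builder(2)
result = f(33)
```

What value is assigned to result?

Step 1: builder(2) returns multiply closure with n = 2.
Step 2: f(33) computes 33 * 2 = 66.
Step 3: result = 66

The answer is 66.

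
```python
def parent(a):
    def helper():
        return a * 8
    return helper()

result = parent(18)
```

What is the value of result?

Step 1: parent(18) binds parameter a = 18.
Step 2: helper() accesses a = 18 from enclosing scope.
Step 3: result = 18 * 8 = 144

The answer is 144.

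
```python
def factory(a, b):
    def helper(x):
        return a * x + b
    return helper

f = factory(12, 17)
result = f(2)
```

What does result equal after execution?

Step 1: factory(12, 17) captures a = 12, b = 17.
Step 2: f(2) computes 12 * 2 + 17 = 41.
Step 3: result = 41

The answer is 41.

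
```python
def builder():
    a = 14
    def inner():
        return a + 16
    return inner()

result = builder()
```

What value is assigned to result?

Step 1: builder() defines a = 14.
Step 2: inner() reads a = 14 from enclosing scope, returns 14 + 16 = 30.
Step 3: result = 30

The answer is 30.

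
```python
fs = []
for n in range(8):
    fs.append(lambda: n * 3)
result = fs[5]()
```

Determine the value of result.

Step 1: All lambdas reference the same variable n (late binding).
Step 2: After the loop, n = 7. Every lambda returns n * 3.
Step 3: fs[5]() = 7 * 3 = 21

The answer is 21.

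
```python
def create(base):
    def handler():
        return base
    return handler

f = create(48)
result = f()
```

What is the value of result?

Step 1: create(48) creates closure capturing base = 48.
Step 2: f() returns the captured base = 48.
Step 3: result = 48

The answer is 48.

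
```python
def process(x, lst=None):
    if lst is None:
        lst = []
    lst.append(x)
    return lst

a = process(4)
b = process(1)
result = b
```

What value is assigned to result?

Step 1: None default with guard creates a NEW list each call.
Step 2: a = [4] (fresh list). b = [1] (another fresh list).
Step 3: result = [1] (this is the fix for mutable default)

The answer is [1].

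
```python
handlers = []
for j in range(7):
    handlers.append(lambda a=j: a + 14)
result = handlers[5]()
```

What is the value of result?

Step 1: Default argument a=j captures j's value at definition time.
Step 2: handlers[5] was defined when j = 5, so a defaults to 5.
Step 3: result = 5 + 14 = 19 (default arg fixes the late binding issue)

The answer is 19.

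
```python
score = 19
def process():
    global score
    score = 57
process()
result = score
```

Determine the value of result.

Step 1: score = 19 globally.
Step 2: process() declares global score and sets it to 57.
Step 3: After process(), global score = 57. result = 57

The answer is 57.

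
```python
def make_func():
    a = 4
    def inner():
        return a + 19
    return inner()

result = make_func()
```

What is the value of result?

Step 1: make_func() defines a = 4.
Step 2: inner() reads a = 4 from enclosing scope, returns 4 + 19 = 23.
Step 3: result = 23

The answer is 23.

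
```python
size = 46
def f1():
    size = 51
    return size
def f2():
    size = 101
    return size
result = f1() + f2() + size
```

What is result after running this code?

Step 1: Each function shadows global size with its own local.
Step 2: f1() returns 51, f2() returns 101.
Step 3: Global size = 46 is unchanged. result = 51 + 101 + 46 = 198

The answer is 198.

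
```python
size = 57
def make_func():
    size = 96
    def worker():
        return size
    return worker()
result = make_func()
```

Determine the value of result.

Step 1: size = 57 globally, but make_func() defines size = 96 locally.
Step 2: worker() looks up size. Not in local scope, so checks enclosing scope (make_func) and finds size = 96.
Step 3: result = 96

The answer is 96.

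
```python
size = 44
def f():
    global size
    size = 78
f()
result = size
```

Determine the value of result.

Step 1: size = 44 globally.
Step 2: f() declares global size and sets it to 78.
Step 3: After f(), global size = 78. result = 78

The answer is 78.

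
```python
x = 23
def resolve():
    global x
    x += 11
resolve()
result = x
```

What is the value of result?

Step 1: x = 23 globally.
Step 2: resolve() modifies global x: x += 11 = 34.
Step 3: result = 34

The answer is 34.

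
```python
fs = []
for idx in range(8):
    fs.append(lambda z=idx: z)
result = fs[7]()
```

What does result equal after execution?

Step 1: Default argument z=idx captures idx's value at each iteration.
Step 2: fs[7] captured z = 7 when idx was 7.
Step 3: result = 7

The answer is 7.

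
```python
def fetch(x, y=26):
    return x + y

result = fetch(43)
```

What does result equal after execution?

Step 1: fetch(43) uses default y = 26.
Step 2: Returns 43 + 26 = 69.
Step 3: result = 69

The answer is 69.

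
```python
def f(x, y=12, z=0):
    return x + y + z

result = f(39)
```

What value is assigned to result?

Step 1: f(39) uses defaults y = 12, z = 0.
Step 2: Returns 39 + 12 + 0 = 51.
Step 3: result = 51

The answer is 51.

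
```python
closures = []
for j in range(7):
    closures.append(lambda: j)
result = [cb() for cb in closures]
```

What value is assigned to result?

Step 1: All 7 lambdas share the same variable j.
Step 2: After the loop, j = 6.
Step 3: Each call returns 6. result = [6, 6, 6, 6, 6, 6, 6]

The answer is [6, 6, 6, 6, 6, 6, 6].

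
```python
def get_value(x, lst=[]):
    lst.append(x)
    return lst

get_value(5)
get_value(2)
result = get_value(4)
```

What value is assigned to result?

Step 1: Mutable default argument gotcha! The list [] is created once.
Step 2: Each call appends to the SAME list: [5], [5, 2], [5, 2, 4].
Step 3: result = [5, 2, 4]

The answer is [5, 2, 4].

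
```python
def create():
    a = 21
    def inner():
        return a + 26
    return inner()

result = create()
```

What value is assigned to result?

Step 1: create() defines a = 21.
Step 2: inner() reads a = 21 from enclosing scope, returns 21 + 26 = 47.
Step 3: result = 47

The answer is 47.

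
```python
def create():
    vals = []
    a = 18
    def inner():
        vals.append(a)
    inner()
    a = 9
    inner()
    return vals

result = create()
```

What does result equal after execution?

Step 1: a = 18. inner() appends current a to vals.
Step 2: First inner(): appends 18. Then a = 9.
Step 3: Second inner(): appends 9 (closure sees updated a). result = [18, 9]

The answer is [18, 9].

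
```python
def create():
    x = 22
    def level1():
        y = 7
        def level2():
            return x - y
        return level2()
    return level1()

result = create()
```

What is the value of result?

Step 1: x = 22 in create. y = 7 in level1.
Step 2: level2() reads x = 22 and y = 7 from enclosing scopes.
Step 3: result = 22 - 7 = 15

The answer is 15.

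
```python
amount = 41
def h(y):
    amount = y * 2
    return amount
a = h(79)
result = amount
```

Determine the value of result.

Step 1: Global amount = 41.
Step 2: h(79) creates local amount = 79 * 2 = 158.
Step 3: Global amount unchanged because no global keyword. result = 41

The answer is 41.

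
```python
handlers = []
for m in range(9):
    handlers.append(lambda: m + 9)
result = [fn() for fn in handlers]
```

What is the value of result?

Step 1: All lambdas capture m by reference. After the loop, m = 8.
Step 2: Each call returns 8 + 9 = 17.
Step 3: result = [17, 17, 17, 17, 17, 17, 17, 17, 17]

The answer is [17, 17, 17, 17, 17, 17, 17, 17, 17].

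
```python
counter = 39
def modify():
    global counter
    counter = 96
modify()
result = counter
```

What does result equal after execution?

Step 1: counter = 39 globally.
Step 2: modify() declares global counter and sets it to 96.
Step 3: After modify(), global counter = 96. result = 96

The answer is 96.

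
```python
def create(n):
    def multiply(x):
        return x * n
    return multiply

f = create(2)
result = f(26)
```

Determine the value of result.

Step 1: create(2) returns multiply closure with n = 2.
Step 2: f(26) computes 26 * 2 = 52.
Step 3: result = 52

The answer is 52.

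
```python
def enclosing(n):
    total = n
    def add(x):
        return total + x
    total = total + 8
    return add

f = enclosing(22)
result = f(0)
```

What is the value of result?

Step 1: enclosing(22) sets total = 22, then total = 22 + 8 = 30.
Step 2: Closures capture by reference, so add sees total = 30.
Step 3: f(0) returns 30 + 0 = 30

The answer is 30.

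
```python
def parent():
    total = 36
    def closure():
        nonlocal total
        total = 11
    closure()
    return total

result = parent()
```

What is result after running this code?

Step 1: parent() sets total = 36.
Step 2: closure() uses nonlocal to reassign total = 11.
Step 3: result = 11

The answer is 11.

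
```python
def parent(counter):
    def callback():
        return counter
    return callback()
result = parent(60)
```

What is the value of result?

Step 1: parent(60) binds parameter counter = 60.
Step 2: callback() looks up counter in enclosing scope and finds the parameter counter = 60.
Step 3: result = 60

The answer is 60.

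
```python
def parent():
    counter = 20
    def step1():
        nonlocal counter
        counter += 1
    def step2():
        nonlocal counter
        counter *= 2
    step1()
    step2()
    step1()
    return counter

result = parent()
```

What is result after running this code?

Step 1: counter = 20.
Step 2: step1(): counter = 20 + 1 = 21.
Step 3: step2(): counter = 21 * 2 = 42.
Step 4: step1(): counter = 42 + 1 = 43. result = 43

The answer is 43.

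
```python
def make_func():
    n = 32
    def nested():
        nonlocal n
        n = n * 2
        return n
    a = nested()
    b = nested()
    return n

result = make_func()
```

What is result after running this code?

Step 1: n starts at 32.
Step 2: First nested(): n = 32 * 2 = 64.
Step 3: Second nested(): n = 64 * 2 = 128.
Step 4: result = 128

The answer is 128.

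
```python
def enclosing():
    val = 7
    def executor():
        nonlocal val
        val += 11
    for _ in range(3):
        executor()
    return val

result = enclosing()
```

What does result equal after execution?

Step 1: val = 7.
Step 2: executor() is called 3 times in a loop, each adding 11 via nonlocal.
Step 3: val = 7 + 11 * 3 = 40

The answer is 40.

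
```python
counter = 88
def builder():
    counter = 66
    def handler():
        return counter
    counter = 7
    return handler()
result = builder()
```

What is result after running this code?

Step 1: builder() sets counter = 66, then later counter = 7.
Step 2: handler() is called after counter is reassigned to 7. Closures capture variables by reference, not by value.
Step 3: result = 7

The answer is 7.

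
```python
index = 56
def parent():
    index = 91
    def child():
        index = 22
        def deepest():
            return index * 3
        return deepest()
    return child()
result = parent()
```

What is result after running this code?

Step 1: deepest() looks up index through LEGB: not local, finds index = 22 in enclosing child().
Step 2: Returns 22 * 3 = 66.
Step 3: result = 66

The answer is 66.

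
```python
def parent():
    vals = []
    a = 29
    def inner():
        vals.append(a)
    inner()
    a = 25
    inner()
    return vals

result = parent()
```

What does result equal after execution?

Step 1: a = 29. inner() appends current a to vals.
Step 2: First inner(): appends 29. Then a = 25.
Step 3: Second inner(): appends 25 (closure sees updated a). result = [29, 25]

The answer is [29, 25].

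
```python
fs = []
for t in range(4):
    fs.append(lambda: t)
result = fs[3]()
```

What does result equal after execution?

Step 1: The loop creates 4 lambdas, all referencing the same variable t.
Step 2: After the loop, t = 3 (final value).
Step 3: fs[3]() looks up t at call time and finds 3. This is the late binding gotcha. result = 3

The answer is 3.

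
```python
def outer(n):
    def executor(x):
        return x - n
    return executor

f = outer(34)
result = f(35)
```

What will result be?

Step 1: outer(34) creates a closure capturing n = 34.
Step 2: f(35) computes 35 - 34 = 1.
Step 3: result = 1

The answer is 1.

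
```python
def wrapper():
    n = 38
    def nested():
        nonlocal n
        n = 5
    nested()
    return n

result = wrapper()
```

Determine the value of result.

Step 1: wrapper() sets n = 38.
Step 2: nested() uses nonlocal to reassign n = 5.
Step 3: result = 5

The answer is 5.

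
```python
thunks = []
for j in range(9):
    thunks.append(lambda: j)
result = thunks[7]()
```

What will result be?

Step 1: The loop creates 9 lambdas, all referencing the same variable j.
Step 2: After the loop, j = 8 (final value).
Step 3: thunks[7]() looks up j at call time and finds 8. This is the late binding gotcha. result = 8

The answer is 8.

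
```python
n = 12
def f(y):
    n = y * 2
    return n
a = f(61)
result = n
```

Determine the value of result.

Step 1: Global n = 12.
Step 2: f(61) creates local n = 61 * 2 = 122.
Step 3: Global n unchanged because no global keyword. result = 12

The answer is 12.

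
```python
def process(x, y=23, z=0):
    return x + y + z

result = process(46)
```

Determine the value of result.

Step 1: process(46) uses defaults y = 23, z = 0.
Step 2: Returns 46 + 23 + 0 = 69.
Step 3: result = 69

The answer is 69.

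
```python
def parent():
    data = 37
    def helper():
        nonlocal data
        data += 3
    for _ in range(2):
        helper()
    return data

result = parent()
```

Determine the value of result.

Step 1: data = 37.
Step 2: helper() is called 2 times in a loop, each adding 3 via nonlocal.
Step 3: data = 37 + 3 * 2 = 43

The answer is 43.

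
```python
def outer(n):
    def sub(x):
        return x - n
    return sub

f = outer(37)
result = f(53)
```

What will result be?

Step 1: outer(37) creates a closure capturing n = 37.
Step 2: f(53) computes 53 - 37 = 16.
Step 3: result = 16

The answer is 16.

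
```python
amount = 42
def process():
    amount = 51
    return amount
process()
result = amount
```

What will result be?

Step 1: amount = 42 globally.
Step 2: process() creates a LOCAL amount = 51 (no global keyword!).
Step 3: The global amount is unchanged. result = 42

The answer is 42.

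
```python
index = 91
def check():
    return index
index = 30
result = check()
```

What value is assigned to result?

Step 1: index is first set to 91, then reassigned to 30.
Step 2: check() is called after the reassignment, so it looks up the current global index = 30.
Step 3: result = 30

The answer is 30.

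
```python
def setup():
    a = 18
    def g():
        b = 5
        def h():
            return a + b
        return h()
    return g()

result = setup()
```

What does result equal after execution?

Step 1: setup() defines a = 18. g() defines b = 5.
Step 2: h() accesses both from enclosing scopes: a = 18, b = 5.
Step 3: result = 18 + 5 = 23

The answer is 23.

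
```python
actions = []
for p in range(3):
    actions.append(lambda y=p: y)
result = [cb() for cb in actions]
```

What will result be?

Step 1: Default arg y=p captures p at each iteration.
Step 2: Each lambda has its own default: 0, 1, ..., 2.
Step 3: result = [0, 1, 2]

The answer is [0, 1, 2].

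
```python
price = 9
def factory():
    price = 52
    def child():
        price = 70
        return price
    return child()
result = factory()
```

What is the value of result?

Step 1: Three scopes define price: global (9), factory (52), child (70).
Step 2: child() has its own local price = 70, which shadows both enclosing and global.
Step 3: result = 70 (local wins in LEGB)

The answer is 70.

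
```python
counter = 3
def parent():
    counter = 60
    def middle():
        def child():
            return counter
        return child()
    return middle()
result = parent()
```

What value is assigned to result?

Step 1: parent() defines counter = 60. middle() and child() have no local counter.
Step 2: child() checks local (none), enclosing middle() (none), enclosing parent() and finds counter = 60.
Step 3: result = 60

The answer is 60.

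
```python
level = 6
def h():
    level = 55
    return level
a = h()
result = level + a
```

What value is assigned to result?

Step 1: Global level = 6. h() returns local level = 55.
Step 2: a = 55. Global level still = 6.
Step 3: result = 6 + 55 = 61

The answer is 61.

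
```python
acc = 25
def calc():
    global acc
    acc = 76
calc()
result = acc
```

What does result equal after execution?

Step 1: acc = 25 globally.
Step 2: calc() declares global acc and sets it to 76.
Step 3: After calc(), global acc = 76. result = 76

The answer is 76.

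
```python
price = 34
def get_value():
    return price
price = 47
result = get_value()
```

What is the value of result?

Step 1: price is first set to 34, then reassigned to 47.
Step 2: get_value() is called after the reassignment, so it looks up the current global price = 47.
Step 3: result = 47

The answer is 47.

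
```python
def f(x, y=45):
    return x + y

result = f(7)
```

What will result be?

Step 1: f(7) uses default y = 45.
Step 2: Returns 7 + 45 = 52.
Step 3: result = 52

The answer is 52.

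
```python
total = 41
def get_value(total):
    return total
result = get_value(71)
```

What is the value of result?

Step 1: Global total = 41.
Step 2: get_value(71) takes parameter total = 71, which shadows the global.
Step 3: result = 71

The answer is 71.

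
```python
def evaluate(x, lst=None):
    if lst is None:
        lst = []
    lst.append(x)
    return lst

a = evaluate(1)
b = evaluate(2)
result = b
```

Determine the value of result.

Step 1: None default with guard creates a NEW list each call.
Step 2: a = [1] (fresh list). b = [2] (another fresh list).
Step 3: result = [2] (this is the fix for mutable default)

The answer is [2].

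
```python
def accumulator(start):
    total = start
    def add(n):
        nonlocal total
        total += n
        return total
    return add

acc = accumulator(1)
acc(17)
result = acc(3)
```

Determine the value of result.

Step 1: accumulator(1) creates closure with total = 1.
Step 2: First acc(17): total = 1 + 17 = 18.
Step 3: Second acc(3): total = 18 + 3 = 21. result = 21

The answer is 21.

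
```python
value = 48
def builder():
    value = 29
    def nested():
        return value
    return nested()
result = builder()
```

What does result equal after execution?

Step 1: value = 48 globally, but builder() defines value = 29 locally.
Step 2: nested() looks up value. Not in local scope, so checks enclosing scope (builder) and finds value = 29.
Step 3: result = 29

The answer is 29.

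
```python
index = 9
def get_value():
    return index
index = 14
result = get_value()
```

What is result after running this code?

Step 1: index is first set to 9, then reassigned to 14.
Step 2: get_value() is called after the reassignment, so it looks up the current global index = 14.
Step 3: result = 14

The answer is 14.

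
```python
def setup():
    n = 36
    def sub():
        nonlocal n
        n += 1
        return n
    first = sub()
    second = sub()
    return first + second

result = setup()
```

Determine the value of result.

Step 1: n starts at 36.
Step 2: First call: n = 36 + 1 = 37, returns 37.
Step 3: Second call: n = 37 + 1 = 38, returns 38.
Step 4: result = 37 + 38 = 75

The answer is 75.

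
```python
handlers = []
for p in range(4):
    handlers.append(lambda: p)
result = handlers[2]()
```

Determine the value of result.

Step 1: The loop creates 4 lambdas, all referencing the same variable p.
Step 2: After the loop, p = 3 (final value).
Step 3: handlers[2]() looks up p at call time and finds 3. This is the late binding gotcha. result = 3

The answer is 3.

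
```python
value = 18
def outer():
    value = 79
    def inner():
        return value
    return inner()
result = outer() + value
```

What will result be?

Step 1: Global value = 18. outer() shadows with value = 79.
Step 2: inner() returns enclosing value = 79. outer() = 79.
Step 3: result = 79 + global value (18) = 97

The answer is 97.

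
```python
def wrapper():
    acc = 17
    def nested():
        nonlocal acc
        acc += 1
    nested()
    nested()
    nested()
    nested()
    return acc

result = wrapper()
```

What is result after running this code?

Step 1: acc starts at 17.
Step 2: nested() is called 4 times, each adding 1.
Step 3: acc = 17 + 1 * 4 = 21

The answer is 21.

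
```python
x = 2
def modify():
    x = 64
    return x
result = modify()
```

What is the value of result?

Step 1: Global x = 2.
Step 2: modify() creates local x = 64, shadowing the global.
Step 3: Returns local x = 64. result = 64

The answer is 64.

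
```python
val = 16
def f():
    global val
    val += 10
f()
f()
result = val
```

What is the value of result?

Step 1: val = 16.
Step 2: First f(): val = 16 + 10 = 26.
Step 3: Second f(): val = 26 + 10 = 36. result = 36

The answer is 36.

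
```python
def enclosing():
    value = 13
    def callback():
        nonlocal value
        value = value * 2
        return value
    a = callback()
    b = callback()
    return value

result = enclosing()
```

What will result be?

Step 1: value starts at 13.
Step 2: First callback(): value = 13 * 2 = 26.
Step 3: Second callback(): value = 26 * 2 = 52.
Step 4: result = 52

The answer is 52.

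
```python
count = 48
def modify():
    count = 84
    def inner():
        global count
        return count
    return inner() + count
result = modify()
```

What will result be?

Step 1: Global count = 48. modify() shadows with local count = 84.
Step 2: inner() uses global keyword, so inner() returns global count = 48.
Step 3: modify() returns 48 + 84 = 132

The answer is 132.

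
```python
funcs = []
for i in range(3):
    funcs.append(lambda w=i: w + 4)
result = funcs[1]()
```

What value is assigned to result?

Step 1: Default argument w=i captures i's value at definition time.
Step 2: funcs[1] was defined when i = 1, so w defaults to 1.
Step 3: result = 1 + 4 = 5 (default arg fixes the late binding issue)

The answer is 5.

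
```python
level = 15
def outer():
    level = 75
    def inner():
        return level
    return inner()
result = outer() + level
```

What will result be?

Step 1: Global level = 15. outer() shadows with level = 75.
Step 2: inner() returns enclosing level = 75. outer() = 75.
Step 3: result = 75 + global level (15) = 90

The answer is 90.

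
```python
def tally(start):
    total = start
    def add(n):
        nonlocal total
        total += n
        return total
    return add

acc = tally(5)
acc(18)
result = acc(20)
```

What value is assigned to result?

Step 1: tally(5) creates closure with total = 5.
Step 2: First acc(18): total = 5 + 18 = 23.
Step 3: Second acc(20): total = 23 + 20 = 43. result = 43

The answer is 43.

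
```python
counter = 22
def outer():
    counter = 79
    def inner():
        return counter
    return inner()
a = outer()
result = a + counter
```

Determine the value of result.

Step 1: outer() has local counter = 79. inner() reads from enclosing.
Step 2: outer() returns 79. Global counter = 22 unchanged.
Step 3: result = 79 + 22 = 101

The answer is 101.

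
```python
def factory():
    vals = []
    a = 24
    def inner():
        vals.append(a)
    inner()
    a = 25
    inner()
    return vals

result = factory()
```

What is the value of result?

Step 1: a = 24. inner() appends current a to vals.
Step 2: First inner(): appends 24. Then a = 25.
Step 3: Second inner(): appends 25 (closure sees updated a). result = [24, 25]

The answer is [24, 25].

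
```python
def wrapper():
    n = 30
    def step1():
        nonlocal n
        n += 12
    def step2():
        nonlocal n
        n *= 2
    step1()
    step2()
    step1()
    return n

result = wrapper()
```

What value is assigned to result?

Step 1: n = 30.
Step 2: step1(): n = 30 + 12 = 42.
Step 3: step2(): n = 42 * 2 = 84.
Step 4: step1(): n = 84 + 12 = 96. result = 96

The answer is 96.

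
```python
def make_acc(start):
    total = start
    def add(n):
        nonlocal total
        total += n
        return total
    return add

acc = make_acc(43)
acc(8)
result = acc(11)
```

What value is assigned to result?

Step 1: make_acc(43) creates closure with total = 43.
Step 2: First acc(8): total = 43 + 8 = 51.
Step 3: Second acc(11): total = 51 + 11 = 62. result = 62

The answer is 62.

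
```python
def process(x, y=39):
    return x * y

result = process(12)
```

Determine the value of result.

Step 1: process(12) uses default y = 39.
Step 2: Returns 12 * 39 = 468.
Step 3: result = 468

The answer is 468.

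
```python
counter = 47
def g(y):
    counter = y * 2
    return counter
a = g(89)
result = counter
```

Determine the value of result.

Step 1: Global counter = 47.
Step 2: g(89) creates local counter = 89 * 2 = 178.
Step 3: Global counter unchanged because no global keyword. result = 47

The answer is 47.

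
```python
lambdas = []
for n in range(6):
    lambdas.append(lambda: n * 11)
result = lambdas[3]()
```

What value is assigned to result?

Step 1: All lambdas reference the same variable n (late binding).
Step 2: After the loop, n = 5. Every lambda returns n * 11.
Step 3: lambdas[3]() = 5 * 11 = 55

The answer is 55.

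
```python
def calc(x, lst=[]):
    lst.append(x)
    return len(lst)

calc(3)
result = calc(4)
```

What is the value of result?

Step 1: Mutable default list persists between calls.
Step 2: First call: lst = [3], len = 1. Second call: lst = [3, 4], len = 2.
Step 3: result = 2

The answer is 2.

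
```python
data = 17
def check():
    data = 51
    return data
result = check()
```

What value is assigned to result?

Step 1: Global data = 17.
Step 2: check() creates local data = 51, shadowing the global.
Step 3: Returns local data = 51. result = 51

The answer is 51.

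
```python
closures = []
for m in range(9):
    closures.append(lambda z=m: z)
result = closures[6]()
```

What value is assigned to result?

Step 1: Default argument z=m captures m's value at each iteration.
Step 2: closures[6] captured z = 6 when m was 6.
Step 3: result = 6

The answer is 6.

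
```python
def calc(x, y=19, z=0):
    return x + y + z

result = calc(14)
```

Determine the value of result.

Step 1: calc(14) uses defaults y = 19, z = 0.
Step 2: Returns 14 + 19 + 0 = 33.
Step 3: result = 33

The answer is 33.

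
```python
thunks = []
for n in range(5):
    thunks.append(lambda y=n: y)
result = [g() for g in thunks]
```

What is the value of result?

Step 1: Default arg y=n captures n at each iteration.
Step 2: Each lambda has its own default: 0, 1, ..., 4.
Step 3: result = [0, 1, 2, 3, 4]

The answer is [0, 1, 2, 3, 4].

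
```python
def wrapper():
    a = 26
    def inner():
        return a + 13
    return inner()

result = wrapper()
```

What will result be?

Step 1: wrapper() defines a = 26.
Step 2: inner() reads a = 26 from enclosing scope, returns 26 + 13 = 39.
Step 3: result = 39

The answer is 39.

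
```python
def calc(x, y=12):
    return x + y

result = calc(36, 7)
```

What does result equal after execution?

Step 1: calc(36, 7) overrides default y with 7.
Step 2: Returns 36 + 7 = 43.
Step 3: result = 43

The answer is 43.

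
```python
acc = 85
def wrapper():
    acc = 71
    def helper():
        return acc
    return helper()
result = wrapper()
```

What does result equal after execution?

Step 1: acc = 85 globally, but wrapper() defines acc = 71 locally.
Step 2: helper() looks up acc. Not in local scope, so checks enclosing scope (wrapper) and finds acc = 71.
Step 3: result = 71

The answer is 71.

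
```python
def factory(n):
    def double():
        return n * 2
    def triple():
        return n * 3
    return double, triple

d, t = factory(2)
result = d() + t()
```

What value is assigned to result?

Step 1: Both closures capture the same n = 2.
Step 2: d() = 2 * 2 = 4, t() = 2 * 3 = 6.
Step 3: result = 4 + 6 = 10

The answer is 10.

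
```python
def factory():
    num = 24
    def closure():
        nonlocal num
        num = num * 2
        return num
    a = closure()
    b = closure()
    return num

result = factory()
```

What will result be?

Step 1: num starts at 24.
Step 2: First closure(): num = 24 * 2 = 48.
Step 3: Second closure(): num = 48 * 2 = 96.
Step 4: result = 96

The answer is 96.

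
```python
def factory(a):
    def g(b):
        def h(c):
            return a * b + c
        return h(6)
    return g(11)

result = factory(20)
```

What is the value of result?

Step 1: a = 20, b = 11, c = 6.
Step 2: h() computes a * b + c = 20 * 11 + 6 = 226.
Step 3: result = 226

The answer is 226.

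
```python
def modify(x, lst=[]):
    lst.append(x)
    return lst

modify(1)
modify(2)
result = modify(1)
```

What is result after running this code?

Step 1: Mutable default argument gotcha! The list [] is created once.
Step 2: Each call appends to the SAME list: [1], [1, 2], [1, 2, 1].
Step 3: result = [1, 2, 1]

The answer is [1, 2, 1].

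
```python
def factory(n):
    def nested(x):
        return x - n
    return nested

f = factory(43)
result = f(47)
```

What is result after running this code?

Step 1: factory(43) creates a closure capturing n = 43.
Step 2: f(47) computes 47 - 43 = 4.
Step 3: result = 4

The answer is 4.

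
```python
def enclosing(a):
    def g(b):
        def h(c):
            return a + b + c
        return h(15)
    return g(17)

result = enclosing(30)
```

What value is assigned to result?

Step 1: a = 30, b = 17, c = 15 across three nested scopes.
Step 2: h() accesses all three via LEGB rule.
Step 3: result = 30 + 17 + 15 = 62

The answer is 62.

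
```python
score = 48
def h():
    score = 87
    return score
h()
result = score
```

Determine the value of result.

Step 1: score = 48 globally.
Step 2: h() creates a LOCAL score = 87 (no global keyword!).
Step 3: The global score is unchanged. result = 48

The answer is 48.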